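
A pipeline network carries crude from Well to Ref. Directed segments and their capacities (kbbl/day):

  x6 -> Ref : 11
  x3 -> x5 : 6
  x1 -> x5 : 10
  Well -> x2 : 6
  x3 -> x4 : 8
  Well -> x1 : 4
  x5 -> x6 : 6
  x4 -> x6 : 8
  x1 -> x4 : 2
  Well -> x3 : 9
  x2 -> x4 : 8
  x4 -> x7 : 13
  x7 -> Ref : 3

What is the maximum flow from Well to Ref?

14

Augment Well→x1→x4→x6→Ref: bottleneck 2, flow now 2.
Augment Well→x1→x5→x6→Ref: bottleneck 2, flow now 4.
Augment Well→x2→x4→x6→Ref: bottleneck 6, flow now 10.
Augment Well→x3→x4→x7→Ref: bottleneck 3, flow now 13.
Augment Well→x3→x5→x6→Ref: bottleneck 1, flow now 14.
No augmenting path remains; maximum flow = 14.
In the residual graph, reachable from Well: {Well, x1, x2, x3, x4, x5, x6, x7}.
Min-cut edges: x6→Ref (11), x7→Ref (3); capacity 11 + 3 = 14.
This cut is saturated, so no flow can exceed 14.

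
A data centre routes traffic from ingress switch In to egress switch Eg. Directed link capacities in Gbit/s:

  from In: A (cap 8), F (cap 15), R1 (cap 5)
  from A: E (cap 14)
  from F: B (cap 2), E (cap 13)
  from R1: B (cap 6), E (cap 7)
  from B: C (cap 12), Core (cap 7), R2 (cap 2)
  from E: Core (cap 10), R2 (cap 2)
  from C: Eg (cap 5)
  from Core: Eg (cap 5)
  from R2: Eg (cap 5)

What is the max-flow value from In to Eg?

14

Augment In→A→E→Core→Eg: bottleneck 5, flow now 5.
Augment In→A→E→R2→Eg: bottleneck 2, flow now 7.
Augment In→F→B→C→Eg: bottleneck 2, flow now 9.
Augment In→R1→B→C→Eg: bottleneck 3, flow now 12.
Augment In→R1→B→R2→Eg: bottleneck 2, flow now 14.
No augmenting path remains; maximum flow = 14.
In the residual graph, reachable from In: {In, A, F, E, Core}.
Min-cut edges: In→R1 (5), F→B (2), E→R2 (2), Core→Eg (5); capacity 5 + 2 + 2 + 5 = 14.
This cut is saturated, so no flow can exceed 14.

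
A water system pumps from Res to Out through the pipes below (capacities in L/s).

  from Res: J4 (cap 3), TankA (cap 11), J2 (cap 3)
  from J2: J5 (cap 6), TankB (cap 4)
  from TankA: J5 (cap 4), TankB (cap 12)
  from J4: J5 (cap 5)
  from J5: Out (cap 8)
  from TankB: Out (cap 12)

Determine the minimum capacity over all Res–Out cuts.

Augment Res→J2→J5→Out: bottleneck 3, flow now 3.
Augment Res→TankA→J5→Out: bottleneck 4, flow now 7.
Augment Res→TankA→TankB→Out: bottleneck 7, flow now 14.
Augment Res→J4→J5→Out: bottleneck 1, flow now 15.
Augment Res→J4→J5→J2→TankB→Out: bottleneck 2, flow now 17. (uses reverse residual edge)
No augmenting path remains; maximum flow = 17.
By max-flow min-cut, the minimum cut capacity equals the max flow.
In the residual graph, reachable from Res: {Res}.
Min-cut edges: Res→J2 (3), Res→TankA (11), Res→J4 (3); capacity 3 + 11 + 3 = 17.

17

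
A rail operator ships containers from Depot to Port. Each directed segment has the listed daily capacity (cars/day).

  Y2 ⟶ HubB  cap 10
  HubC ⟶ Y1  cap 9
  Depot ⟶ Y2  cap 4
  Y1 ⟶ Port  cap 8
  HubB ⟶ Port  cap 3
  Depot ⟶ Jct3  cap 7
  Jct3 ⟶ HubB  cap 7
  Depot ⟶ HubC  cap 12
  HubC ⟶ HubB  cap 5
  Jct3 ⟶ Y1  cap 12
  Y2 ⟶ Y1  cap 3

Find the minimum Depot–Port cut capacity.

11

Augment Depot→Jct3→HubB→Port: bottleneck 3, flow now 3.
Augment Depot→Jct3→Y1→Port: bottleneck 4, flow now 7.
Augment Depot→HubC→Y1→Port: bottleneck 4, flow now 11.
No augmenting path remains; maximum flow = 11.
By max-flow min-cut, the minimum cut capacity equals the max flow.
In the residual graph, reachable from Depot: {Depot, Jct3, HubC, Y2, HubB, Y1}.
Min-cut edges: HubB→Port (3), Y1→Port (8); capacity 3 + 8 = 11.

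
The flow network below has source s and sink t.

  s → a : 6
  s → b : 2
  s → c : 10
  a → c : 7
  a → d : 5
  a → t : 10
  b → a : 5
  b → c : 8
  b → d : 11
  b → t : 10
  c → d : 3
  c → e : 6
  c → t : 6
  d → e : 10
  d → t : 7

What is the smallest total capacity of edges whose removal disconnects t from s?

Augment s→a→t: bottleneck 6, flow now 6.
Augment s→b→t: bottleneck 2, flow now 8.
Augment s→c→t: bottleneck 6, flow now 14.
Augment s→c→d→t: bottleneck 3, flow now 17.
No augmenting path remains; maximum flow = 17.
By max-flow min-cut, the minimum cut capacity equals the max flow.
In the residual graph, reachable from s: {s, c, e}.
Min-cut edges: s→a (6), s→b (2), c→d (3), c→t (6); capacity 6 + 2 + 3 + 6 = 17.

17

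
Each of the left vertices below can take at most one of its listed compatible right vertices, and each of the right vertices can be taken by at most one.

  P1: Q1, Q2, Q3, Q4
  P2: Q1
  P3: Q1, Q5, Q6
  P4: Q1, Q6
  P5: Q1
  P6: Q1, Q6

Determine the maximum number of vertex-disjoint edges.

Unit-capacity flow: source→left, listed edges, right→sink; max matching = max flow.
Augmenting path P1→Q1 (+1); matched 1.
Augmenting path P3→Q5 (+1); matched 2.
Augmenting path P4→Q6 (+1); matched 3.
Augmenting path P2→Q1→P1→Q2 (+1); matched 4.
No augmenting path remains; maximum matching = 4.
König certificate: {P1, P3, Q1, Q6} is a vertex cover of size 4 (every listed pair touches it), so no matching can be larger.

4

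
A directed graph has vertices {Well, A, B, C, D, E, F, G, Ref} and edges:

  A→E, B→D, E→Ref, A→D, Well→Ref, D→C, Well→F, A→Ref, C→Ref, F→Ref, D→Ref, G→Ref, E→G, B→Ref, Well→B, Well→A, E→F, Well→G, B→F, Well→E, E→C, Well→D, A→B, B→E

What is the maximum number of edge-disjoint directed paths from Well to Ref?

7

Assign every edge capacity 1; by Menger, the answer equals the max flow.
Path Well→Ref (+1); total 1.
Path Well→A→Ref (+1); total 2.
Path Well→B→Ref (+1); total 3.
Path Well→D→Ref (+1); total 4.
Path Well→E→Ref (+1); total 5.
Path Well→F→Ref (+1); total 6.
Path Well→G→Ref (+1); total 7.
No residual Well→Ref path; max flow = 7.
Certifying cut of size 7: {Well→A, Well→B, Well→D, Well→E, Well→F, Well→G, Well→Ref}.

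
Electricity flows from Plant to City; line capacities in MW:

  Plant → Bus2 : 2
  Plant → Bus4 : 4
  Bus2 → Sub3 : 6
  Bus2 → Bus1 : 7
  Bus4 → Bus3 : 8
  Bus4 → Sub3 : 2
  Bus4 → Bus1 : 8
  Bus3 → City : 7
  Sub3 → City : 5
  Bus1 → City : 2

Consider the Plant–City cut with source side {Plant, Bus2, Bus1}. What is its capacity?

Edges leaving {Plant, Bus2, Bus1}: Plant→Bus4 (4), Bus2→Sub3 (6), Bus1→City (2).
Cut capacity = 4 + 6 + 2 = 12.

12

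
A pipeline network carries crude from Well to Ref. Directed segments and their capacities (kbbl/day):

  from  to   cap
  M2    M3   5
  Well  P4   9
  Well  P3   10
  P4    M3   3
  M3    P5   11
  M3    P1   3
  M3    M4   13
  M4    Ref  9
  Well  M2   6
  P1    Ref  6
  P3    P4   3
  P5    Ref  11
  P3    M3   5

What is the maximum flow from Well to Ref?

Augment Well→P3→M3→M4→Ref: bottleneck 5, flow now 5.
Augment Well→M2→M3→M4→Ref: bottleneck 4, flow now 9.
Augment Well→M2→M3→P5→Ref: bottleneck 1, flow now 10.
Augment Well→P4→M3→P5→Ref: bottleneck 3, flow now 13.
No augmenting path remains; maximum flow = 13.
In the residual graph, reachable from Well: {Well, P3, M2, P4}.
Min-cut edges: P3→M3 (5), M2→M3 (5), P4→M3 (3); capacity 5 + 5 + 3 = 13.
This cut is saturated, so no flow can exceed 13.

13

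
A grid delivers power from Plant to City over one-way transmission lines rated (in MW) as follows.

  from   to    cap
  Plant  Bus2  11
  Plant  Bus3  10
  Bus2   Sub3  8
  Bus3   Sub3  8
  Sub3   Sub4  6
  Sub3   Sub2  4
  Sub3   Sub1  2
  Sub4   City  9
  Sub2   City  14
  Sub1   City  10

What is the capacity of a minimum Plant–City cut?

12

Augment Plant→Bus2→Sub3→Sub4→City: bottleneck 6, flow now 6.
Augment Plant→Bus2→Sub3→Sub2→City: bottleneck 2, flow now 8.
Augment Plant→Bus3→Sub3→Sub2→City: bottleneck 2, flow now 10.
Augment Plant→Bus3→Sub3→Sub1→City: bottleneck 2, flow now 12.
No augmenting path remains; maximum flow = 12.
By max-flow min-cut, the minimum cut capacity equals the max flow.
In the residual graph, reachable from Plant: {Plant, Bus2, Bus3, Sub3}.
Min-cut edges: Sub3→Sub4 (6), Sub3→Sub2 (4), Sub3→Sub1 (2); capacity 6 + 4 + 2 = 12.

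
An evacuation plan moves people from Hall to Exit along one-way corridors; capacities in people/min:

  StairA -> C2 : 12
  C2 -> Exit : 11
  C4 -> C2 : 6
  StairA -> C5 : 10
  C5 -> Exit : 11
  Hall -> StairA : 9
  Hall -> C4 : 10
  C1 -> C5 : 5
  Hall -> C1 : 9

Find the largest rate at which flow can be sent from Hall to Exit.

Augment Hall→C4→C2→Exit: bottleneck 6, flow now 6.
Augment Hall→C1→C5→Exit: bottleneck 5, flow now 11.
Augment Hall→StairA→C5→Exit: bottleneck 6, flow now 17.
Augment Hall→StairA→C2→Exit: bottleneck 3, flow now 20.
No augmenting path remains; maximum flow = 20.
In the residual graph, reachable from Hall: {Hall, C4, C1}.
Min-cut edges: Hall→StairA (9), C4→C2 (6), C1→C5 (5); capacity 9 + 6 + 5 = 20.
This cut is saturated, so no flow can exceed 20.

20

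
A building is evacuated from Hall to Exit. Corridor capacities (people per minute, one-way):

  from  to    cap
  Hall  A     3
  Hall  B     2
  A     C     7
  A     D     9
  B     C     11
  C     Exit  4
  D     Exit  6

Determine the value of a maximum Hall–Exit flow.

Augment Hall→A→C→Exit: bottleneck 3, flow now 3.
Augment Hall→B→C→Exit: bottleneck 1, flow now 4.
Augment Hall→B→C→A→D→Exit: bottleneck 1, flow now 5. (uses reverse residual edge)
No augmenting path remains; maximum flow = 5.
In the residual graph, reachable from Hall: {Hall}.
Min-cut edges: Hall→A (3), Hall→B (2); capacity 3 + 2 = 5.
This cut is saturated, so no flow can exceed 5.

5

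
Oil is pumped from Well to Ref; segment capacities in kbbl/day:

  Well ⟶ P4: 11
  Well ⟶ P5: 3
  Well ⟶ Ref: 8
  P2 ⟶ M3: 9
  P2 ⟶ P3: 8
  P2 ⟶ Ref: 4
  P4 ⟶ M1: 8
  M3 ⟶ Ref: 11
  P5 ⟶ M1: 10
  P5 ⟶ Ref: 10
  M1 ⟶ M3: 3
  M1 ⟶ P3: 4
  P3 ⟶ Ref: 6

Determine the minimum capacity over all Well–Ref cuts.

Augment Well→Ref: bottleneck 8, flow now 8.
Augment Well→P5→Ref: bottleneck 3, flow now 11.
Augment Well→P4→M1→M3→Ref: bottleneck 3, flow now 14.
Augment Well→P4→M1→P3→Ref: bottleneck 4, flow now 18.
No augmenting path remains; maximum flow = 18.
By max-flow min-cut, the minimum cut capacity equals the max flow.
In the residual graph, reachable from Well: {Well, P4, M1}.
Min-cut edges: Well→P5 (3), Well→Ref (8), M1→M3 (3), M1→P3 (4); capacity 3 + 8 + 3 + 4 = 18.

18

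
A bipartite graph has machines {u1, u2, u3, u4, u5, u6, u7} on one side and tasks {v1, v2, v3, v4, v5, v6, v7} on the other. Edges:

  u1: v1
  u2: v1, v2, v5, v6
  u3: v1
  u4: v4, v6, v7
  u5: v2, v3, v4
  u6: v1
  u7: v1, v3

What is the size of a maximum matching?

Unit-capacity flow: source→left, listed edges, right→sink; max matching = max flow.
Augmenting path u1→v1 (+1); matched 1.
Augmenting path u2→v2 (+1); matched 2.
Augmenting path u4→v4 (+1); matched 3.
Augmenting path u5→v3 (+1); matched 4.
Augmenting path u7→v3→u5→v2→u2→v5 (+1); matched 5.
No augmenting path remains; maximum matching = 5.
König certificate: {u2, u4, u5, u7, v1} is a vertex cover of size 5 (every listed pair touches it), so no matching can be larger.

5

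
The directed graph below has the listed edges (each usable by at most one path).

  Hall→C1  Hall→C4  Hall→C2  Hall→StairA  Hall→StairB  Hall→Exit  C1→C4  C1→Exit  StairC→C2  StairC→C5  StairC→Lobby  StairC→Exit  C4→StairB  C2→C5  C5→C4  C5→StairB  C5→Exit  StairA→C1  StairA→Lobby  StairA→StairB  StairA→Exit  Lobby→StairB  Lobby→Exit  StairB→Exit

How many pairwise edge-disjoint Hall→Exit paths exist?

Assign every edge capacity 1; by Menger, the answer equals the max flow.
Path Hall→Exit (+1); total 1.
Path Hall→C1→Exit (+1); total 2.
Path Hall→StairA→Exit (+1); total 3.
Path Hall→StairB→Exit (+1); total 4.
Path Hall→C2→C5→Exit (+1); total 5.
No residual Hall→Exit path; max flow = 5.
Certifying cut of size 5: {Hall→C1, Hall→C2, Hall→Exit, Hall→StairA, StairB→Exit}.

5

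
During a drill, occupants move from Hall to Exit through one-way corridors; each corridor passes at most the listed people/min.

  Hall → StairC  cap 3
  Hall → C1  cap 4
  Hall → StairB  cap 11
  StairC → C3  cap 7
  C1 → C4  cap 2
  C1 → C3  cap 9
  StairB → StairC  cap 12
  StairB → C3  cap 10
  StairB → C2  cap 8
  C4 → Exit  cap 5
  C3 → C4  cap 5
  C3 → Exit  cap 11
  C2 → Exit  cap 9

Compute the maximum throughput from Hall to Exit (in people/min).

Augment Hall→StairC→C3→Exit: bottleneck 3, flow now 3.
Augment Hall→C1→C4→Exit: bottleneck 2, flow now 5.
Augment Hall→C1→C3→Exit: bottleneck 2, flow now 7.
Augment Hall→StairB→C3→Exit: bottleneck 6, flow now 13.
Augment Hall→StairB→C2→Exit: bottleneck 5, flow now 18.
No augmenting path remains; maximum flow = 18.
In the residual graph, reachable from Hall: {Hall}.
Min-cut edges: Hall→StairC (3), Hall→C1 (4), Hall→StairB (11); capacity 3 + 4 + 11 = 18.
This cut is saturated, so no flow can exceed 18.

18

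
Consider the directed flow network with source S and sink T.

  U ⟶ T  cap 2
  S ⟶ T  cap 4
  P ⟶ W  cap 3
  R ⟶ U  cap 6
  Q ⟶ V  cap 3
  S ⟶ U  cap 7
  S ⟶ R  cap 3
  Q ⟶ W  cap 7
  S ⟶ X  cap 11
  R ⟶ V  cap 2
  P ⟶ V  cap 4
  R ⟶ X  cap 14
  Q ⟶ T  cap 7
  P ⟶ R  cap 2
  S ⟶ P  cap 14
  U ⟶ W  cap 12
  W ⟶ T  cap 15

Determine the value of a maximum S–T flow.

19

Augment S→T: bottleneck 4, flow now 4.
Augment S→U→T: bottleneck 2, flow now 6.
Augment S→P→W→T: bottleneck 3, flow now 9.
Augment S→U→W→T: bottleneck 5, flow now 14.
Augment S→R→U→W→T: bottleneck 3, flow now 17.
Augment S→P→R→U→W→T: bottleneck 2, flow now 19.
No augmenting path remains; maximum flow = 19.
In the residual graph, reachable from S: {S, P, V, X}.
Min-cut edges: S→R (3), S→U (7), S→T (4), P→R (2), P→W (3); capacity 3 + 7 + 4 + 2 + 3 = 19.
This cut is saturated, so no flow can exceed 19.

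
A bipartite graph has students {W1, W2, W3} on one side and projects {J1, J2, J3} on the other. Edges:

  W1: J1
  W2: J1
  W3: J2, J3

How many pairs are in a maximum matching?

2

Unit-capacity flow: source→left, listed edges, right→sink; max matching = max flow.
Augmenting path W1→J1 (+1); matched 1.
Augmenting path W3→J2 (+1); matched 2.
No augmenting path remains; maximum matching = 2.
König certificate: {W3, J1} is a vertex cover of size 2 (every listed pair touches it), so no matching can be larger.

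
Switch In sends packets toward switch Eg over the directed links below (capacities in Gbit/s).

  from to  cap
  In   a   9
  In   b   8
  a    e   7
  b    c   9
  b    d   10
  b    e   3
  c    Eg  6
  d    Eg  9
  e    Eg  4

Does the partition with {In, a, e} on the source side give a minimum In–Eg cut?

Yes — it is a minimum cut (capacity 12).

Given cut capacity: 8 + 4 = 12.
Augment In→a→e→Eg: bottleneck 4, flow now 4.
Augment In→b→c→Eg: bottleneck 6, flow now 10.
Augment In→b→d→Eg: bottleneck 2, flow now 12.
No augmenting path remains; maximum flow = 12.
Cut capacity 12 equals the max flow, so it is a minimum cut.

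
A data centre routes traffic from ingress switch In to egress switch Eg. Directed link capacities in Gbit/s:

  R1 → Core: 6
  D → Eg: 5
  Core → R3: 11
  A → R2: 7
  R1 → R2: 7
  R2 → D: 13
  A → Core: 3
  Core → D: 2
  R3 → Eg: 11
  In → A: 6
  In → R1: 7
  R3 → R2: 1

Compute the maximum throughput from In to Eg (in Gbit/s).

13

Augment In→A→R2→D→Eg: bottleneck 5, flow now 5.
Augment In→A→Core→R3→Eg: bottleneck 1, flow now 6.
Augment In→R1→Core→R3→Eg: bottleneck 6, flow now 12.
Augment In→R1→R2→A→Core→R3→Eg: bottleneck 1, flow now 13. (uses reverse residual edge)
No augmenting path remains; maximum flow = 13.
In the residual graph, reachable from In: {In}.
Min-cut edges: In→A (6), In→R1 (7); capacity 6 + 7 = 13.
This cut is saturated, so no flow can exceed 13.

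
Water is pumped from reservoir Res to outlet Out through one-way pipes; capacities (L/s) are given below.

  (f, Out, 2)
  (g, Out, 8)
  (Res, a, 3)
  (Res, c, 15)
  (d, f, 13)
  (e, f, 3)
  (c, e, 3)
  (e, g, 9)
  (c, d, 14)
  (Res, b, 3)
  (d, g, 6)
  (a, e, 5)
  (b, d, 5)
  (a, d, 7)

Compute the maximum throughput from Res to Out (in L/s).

10

Augment Res→a→d→f→Out: bottleneck 2, flow now 2.
Augment Res→a→d→g→Out: bottleneck 1, flow now 3.
Augment Res→b→d→g→Out: bottleneck 3, flow now 6.
Augment Res→c→d→g→Out: bottleneck 2, flow now 8.
Augment Res→c→e→g→Out: bottleneck 2, flow now 10.
No augmenting path remains; maximum flow = 10.
In the residual graph, reachable from Res: {Res, a, b, c, d, e, f, g}.
Min-cut edges: f→Out (2), g→Out (8); capacity 2 + 8 = 10.
This cut is saturated, so no flow can exceed 10.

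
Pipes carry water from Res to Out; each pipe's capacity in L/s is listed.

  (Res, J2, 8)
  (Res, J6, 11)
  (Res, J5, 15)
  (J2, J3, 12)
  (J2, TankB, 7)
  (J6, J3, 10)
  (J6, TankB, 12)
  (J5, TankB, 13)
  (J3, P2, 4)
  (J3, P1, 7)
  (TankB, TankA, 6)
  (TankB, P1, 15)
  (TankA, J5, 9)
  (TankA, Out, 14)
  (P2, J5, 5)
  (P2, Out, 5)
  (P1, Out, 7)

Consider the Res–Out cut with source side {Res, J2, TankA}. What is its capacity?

Edges leaving {Res, J2, TankA}: Res→J6 (11), Res→J5 (15), J2→J3 (12), J2→TankB (7), TankA→J5 (9), TankA→Out (14).
Cut capacity = 11 + 15 + 12 + 7 + 9 + 14 = 68.

68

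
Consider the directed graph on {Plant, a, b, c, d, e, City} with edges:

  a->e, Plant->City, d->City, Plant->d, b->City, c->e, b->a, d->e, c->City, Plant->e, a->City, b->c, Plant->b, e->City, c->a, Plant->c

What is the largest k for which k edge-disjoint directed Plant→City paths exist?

5

Assign every edge capacity 1; by Menger, the answer equals the max flow.
Path Plant→City (+1); total 1.
Path Plant→b→City (+1); total 2.
Path Plant→c→City (+1); total 3.
Path Plant→d→City (+1); total 4.
Path Plant→e→City (+1); total 5.
No residual Plant→City path; max flow = 5.
Certifying cut of size 5: {Plant→City, Plant→b, Plant→c, Plant→d, Plant→e}.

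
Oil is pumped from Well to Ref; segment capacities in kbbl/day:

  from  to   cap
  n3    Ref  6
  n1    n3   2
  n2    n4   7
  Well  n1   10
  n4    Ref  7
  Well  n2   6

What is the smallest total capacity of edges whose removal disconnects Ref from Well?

Augment Well→n1→n3→Ref: bottleneck 2, flow now 2.
Augment Well→n2→n4→Ref: bottleneck 6, flow now 8.
No augmenting path remains; maximum flow = 8.
By max-flow min-cut, the minimum cut capacity equals the max flow.
In the residual graph, reachable from Well: {Well, n1}.
Min-cut edges: Well→n2 (6), n1→n3 (2); capacity 6 + 2 = 8.

8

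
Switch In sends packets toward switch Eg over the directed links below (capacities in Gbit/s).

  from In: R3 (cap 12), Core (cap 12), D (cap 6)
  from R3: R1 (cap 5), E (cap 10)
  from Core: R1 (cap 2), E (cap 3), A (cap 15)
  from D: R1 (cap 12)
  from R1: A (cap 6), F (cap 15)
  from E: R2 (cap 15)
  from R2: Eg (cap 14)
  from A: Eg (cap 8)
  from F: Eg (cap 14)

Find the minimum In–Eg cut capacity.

30

Augment In→Core→A→Eg: bottleneck 8, flow now 8.
Augment In→R3→R1→F→Eg: bottleneck 5, flow now 13.
Augment In→R3→E→R2→Eg: bottleneck 7, flow now 20.
Augment In→Core→R1→F→Eg: bottleneck 2, flow now 22.
Augment In→Core→E→R2→Eg: bottleneck 2, flow now 24.
Augment In→D→R1→F→Eg: bottleneck 6, flow now 30.
No augmenting path remains; maximum flow = 30.
By max-flow min-cut, the minimum cut capacity equals the max flow.
In the residual graph, reachable from In: {In}.
Min-cut edges: In→R3 (12), In→Core (12), In→D (6); capacity 12 + 12 + 6 = 30.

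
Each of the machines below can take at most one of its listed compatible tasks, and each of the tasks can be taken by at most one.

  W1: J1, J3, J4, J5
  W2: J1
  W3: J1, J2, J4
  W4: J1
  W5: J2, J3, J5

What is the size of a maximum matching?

Unit-capacity flow: source→left, listed edges, right→sink; max matching = max flow.
Augmenting path W1→J1 (+1); matched 1.
Augmenting path W3→J2 (+1); matched 2.
Augmenting path W5→J3 (+1); matched 3.
Augmenting path W2→J1→W1→J4 (+1); matched 4.
No augmenting path remains; maximum matching = 4.
König certificate: {W1, W3, W5, J1} is a vertex cover of size 4 (every listed pair touches it), so no matching can be larger.

4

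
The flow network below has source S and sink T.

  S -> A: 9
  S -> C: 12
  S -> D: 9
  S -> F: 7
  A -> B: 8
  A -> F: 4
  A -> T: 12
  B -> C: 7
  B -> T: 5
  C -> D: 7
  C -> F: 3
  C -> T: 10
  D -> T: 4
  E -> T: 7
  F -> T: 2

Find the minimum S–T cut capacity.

25

Augment S→A→T: bottleneck 9, flow now 9.
Augment S→C→T: bottleneck 10, flow now 19.
Augment S→D→T: bottleneck 4, flow now 23.
Augment S→F→T: bottleneck 2, flow now 25.
No augmenting path remains; maximum flow = 25.
By max-flow min-cut, the minimum cut capacity equals the max flow.
In the residual graph, reachable from S: {S, C, D, F}.
Min-cut edges: S→A (9), C→T (10), D→T (4), F→T (2); capacity 9 + 10 + 4 + 2 = 25.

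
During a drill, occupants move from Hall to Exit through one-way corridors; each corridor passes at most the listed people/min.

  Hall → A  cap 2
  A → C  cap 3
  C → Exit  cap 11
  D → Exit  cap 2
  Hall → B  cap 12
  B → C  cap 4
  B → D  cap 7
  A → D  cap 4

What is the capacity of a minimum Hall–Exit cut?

Augment Hall→A→C→Exit: bottleneck 2, flow now 2.
Augment Hall→B→C→Exit: bottleneck 4, flow now 6.
Augment Hall→B→D→Exit: bottleneck 2, flow now 8.
No augmenting path remains; maximum flow = 8.
By max-flow min-cut, the minimum cut capacity equals the max flow.
In the residual graph, reachable from Hall: {Hall, B, D}.
Min-cut edges: Hall→A (2), B→C (4), D→Exit (2); capacity 2 + 4 + 2 = 8.

8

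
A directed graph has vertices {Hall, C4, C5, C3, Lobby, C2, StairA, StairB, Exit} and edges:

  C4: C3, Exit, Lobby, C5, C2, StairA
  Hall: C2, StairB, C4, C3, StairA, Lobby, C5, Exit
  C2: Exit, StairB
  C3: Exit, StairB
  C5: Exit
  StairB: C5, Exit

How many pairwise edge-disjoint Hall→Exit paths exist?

Assign every edge capacity 1; by Menger, the answer equals the max flow.
Path Hall→Exit (+1); total 1.
Path Hall→C4→Exit (+1); total 2.
Path Hall→C5→Exit (+1); total 3.
Path Hall→C3→Exit (+1); total 4.
Path Hall→C2→Exit (+1); total 5.
Path Hall→StairB→Exit (+1); total 6.
No residual Hall→Exit path; max flow = 6.
Certifying cut of size 6: {Hall→C2, Hall→C3, Hall→C4, Hall→C5, Hall→Exit, Hall→StairB}.

6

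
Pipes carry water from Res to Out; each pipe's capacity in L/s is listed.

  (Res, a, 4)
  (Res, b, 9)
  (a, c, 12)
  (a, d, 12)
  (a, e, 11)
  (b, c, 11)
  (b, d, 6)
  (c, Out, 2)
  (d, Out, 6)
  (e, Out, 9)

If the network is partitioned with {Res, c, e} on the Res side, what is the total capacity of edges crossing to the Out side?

Edges leaving {Res, c, e}: Res→a (4), Res→b (9), c→Out (2), e→Out (9).
Cut capacity = 4 + 9 + 2 + 9 = 24.

24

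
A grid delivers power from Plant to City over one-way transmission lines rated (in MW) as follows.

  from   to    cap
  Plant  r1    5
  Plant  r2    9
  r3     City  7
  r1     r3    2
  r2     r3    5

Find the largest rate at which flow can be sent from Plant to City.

Augment Plant→r1→r3→City: bottleneck 2, flow now 2.
Augment Plant→r2→r3→City: bottleneck 5, flow now 7.
No augmenting path remains; maximum flow = 7.
In the residual graph, reachable from Plant: {Plant, r1, r2}.
Min-cut edges: r1→r3 (2), r2→r3 (5); capacity 2 + 5 = 7.
This cut is saturated, so no flow can exceed 7.

7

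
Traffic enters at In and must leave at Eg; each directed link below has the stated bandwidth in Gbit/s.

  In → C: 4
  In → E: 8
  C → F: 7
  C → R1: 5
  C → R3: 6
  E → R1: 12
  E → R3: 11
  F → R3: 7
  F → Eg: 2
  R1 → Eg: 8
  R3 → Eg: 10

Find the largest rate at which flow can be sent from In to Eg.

Augment In→C→F→Eg: bottleneck 2, flow now 2.
Augment In→C→R1→Eg: bottleneck 2, flow now 4.
Augment In→E→R1→Eg: bottleneck 6, flow now 10.
Augment In→E→R3→Eg: bottleneck 2, flow now 12.
No augmenting path remains; maximum flow = 12.
In the residual graph, reachable from In: {In}.
Min-cut edges: In→C (4), In→E (8); capacity 4 + 8 = 12.
This cut is saturated, so no flow can exceed 12.

12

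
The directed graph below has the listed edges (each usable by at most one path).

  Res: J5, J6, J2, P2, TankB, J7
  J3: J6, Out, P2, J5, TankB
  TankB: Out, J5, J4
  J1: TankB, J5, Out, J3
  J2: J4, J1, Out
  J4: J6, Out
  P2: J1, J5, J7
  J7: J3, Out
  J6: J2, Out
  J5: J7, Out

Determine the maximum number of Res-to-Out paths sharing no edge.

6

Assign every edge capacity 1; by Menger, the answer equals the max flow.
Path Res→TankB→Out (+1); total 1.
Path Res→J2→Out (+1); total 2.
Path Res→J7→Out (+1); total 3.
Path Res→J5→Out (+1); total 4.
Path Res→J6→Out (+1); total 5.
Path Res→P2→J1→Out (+1); total 6.
No residual Res→Out path; max flow = 6.
Certifying cut of size 6: {Res→J2, Res→J5, Res→J6, Res→J7, Res→P2, Res→TankB}.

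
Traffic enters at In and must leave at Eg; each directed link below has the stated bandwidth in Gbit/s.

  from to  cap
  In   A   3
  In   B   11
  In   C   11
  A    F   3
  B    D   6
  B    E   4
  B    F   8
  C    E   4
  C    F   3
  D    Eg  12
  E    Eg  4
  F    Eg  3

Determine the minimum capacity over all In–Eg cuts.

13

Augment In→A→F→Eg: bottleneck 3, flow now 3.
Augment In→B→D→Eg: bottleneck 6, flow now 9.
Augment In→B→E→Eg: bottleneck 4, flow now 13.
No augmenting path remains; maximum flow = 13.
By max-flow min-cut, the minimum cut capacity equals the max flow.
In the residual graph, reachable from In: {In, A, B, C, E, F}.
Min-cut edges: B→D (6), E→Eg (4), F→Eg (3); capacity 6 + 4 + 3 = 13.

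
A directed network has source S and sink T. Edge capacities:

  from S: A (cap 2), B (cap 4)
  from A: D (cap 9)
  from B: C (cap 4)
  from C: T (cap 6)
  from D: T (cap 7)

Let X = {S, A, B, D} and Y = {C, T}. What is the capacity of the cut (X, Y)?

Edges leaving {S, A, B, D}: B→C (4), D→T (7).
Cut capacity = 4 + 7 = 11.

11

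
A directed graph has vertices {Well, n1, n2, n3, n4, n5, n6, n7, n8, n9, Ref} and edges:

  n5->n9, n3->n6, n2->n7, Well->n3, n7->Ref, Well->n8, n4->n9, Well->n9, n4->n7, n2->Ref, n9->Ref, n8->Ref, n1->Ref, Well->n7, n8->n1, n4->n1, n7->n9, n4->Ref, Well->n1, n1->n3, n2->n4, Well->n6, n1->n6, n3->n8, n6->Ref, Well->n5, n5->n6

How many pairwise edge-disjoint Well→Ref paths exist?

Assign every edge capacity 1; by Menger, the answer equals the max flow.
Path Well→n1→Ref (+1); total 1.
Path Well→n6→Ref (+1); total 2.
Path Well→n7→Ref (+1); total 3.
Path Well→n8→Ref (+1); total 4.
Path Well→n9→Ref (+1); total 5.
No residual Well→Ref path; max flow = 5.
Certifying cut of size 5: {Well→n7, n1→Ref, n6→Ref, n8→Ref, n9→Ref}.

5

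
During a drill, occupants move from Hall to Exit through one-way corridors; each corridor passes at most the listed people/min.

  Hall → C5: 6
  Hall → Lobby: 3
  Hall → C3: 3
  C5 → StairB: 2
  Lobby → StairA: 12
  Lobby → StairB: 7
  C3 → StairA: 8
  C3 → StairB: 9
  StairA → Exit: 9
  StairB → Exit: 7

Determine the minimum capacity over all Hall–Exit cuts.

Augment Hall→C5→StairB→Exit: bottleneck 2, flow now 2.
Augment Hall→Lobby→StairA→Exit: bottleneck 3, flow now 5.
Augment Hall→C3→StairA→Exit: bottleneck 3, flow now 8.
No augmenting path remains; maximum flow = 8.
By max-flow min-cut, the minimum cut capacity equals the max flow.
In the residual graph, reachable from Hall: {Hall, C5}.
Min-cut edges: Hall→Lobby (3), Hall→C3 (3), C5→StairB (2); capacity 3 + 3 + 2 = 8.

8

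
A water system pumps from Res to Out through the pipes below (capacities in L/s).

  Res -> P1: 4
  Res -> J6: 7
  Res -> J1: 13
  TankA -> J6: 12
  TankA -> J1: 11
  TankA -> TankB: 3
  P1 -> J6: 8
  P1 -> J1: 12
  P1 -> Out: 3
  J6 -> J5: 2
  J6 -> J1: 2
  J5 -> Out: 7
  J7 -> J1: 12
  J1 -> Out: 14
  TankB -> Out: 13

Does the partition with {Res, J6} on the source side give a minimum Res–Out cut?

No — its capacity is 21, but the minimum cut has capacity 19.

Given cut capacity: 4 + 13 + 2 + 2 = 21.
Augment Res→P1→Out: bottleneck 3, flow now 3.
Augment Res→J1→Out: bottleneck 13, flow now 16.
Augment Res→P1→J1→Out: bottleneck 1, flow now 17.
Augment Res→J6→J5→Out: bottleneck 2, flow now 19.
No augmenting path remains; maximum flow = 19.
In the residual graph, reachable from Res: {Res, P1, J6, J1}.
Min-cut edges: P1→Out (3), J6→J5 (2), J1→Out (14); capacity 3 + 2 + 14 = 19.
Cut capacity 21 exceeds the max flow 19, so it is not minimum.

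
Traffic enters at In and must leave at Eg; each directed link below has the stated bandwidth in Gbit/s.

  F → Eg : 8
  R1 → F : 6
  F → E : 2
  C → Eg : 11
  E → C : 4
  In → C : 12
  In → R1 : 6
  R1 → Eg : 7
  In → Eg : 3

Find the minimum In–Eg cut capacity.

Augment In→Eg: bottleneck 3, flow now 3.
Augment In→C→Eg: bottleneck 11, flow now 14.
Augment In→R1→Eg: bottleneck 6, flow now 20.
No augmenting path remains; maximum flow = 20.
By max-flow min-cut, the minimum cut capacity equals the max flow.
In the residual graph, reachable from In: {In, C}.
Min-cut edges: In→R1 (6), In→Eg (3), C→Eg (11); capacity 6 + 3 + 11 = 20.

20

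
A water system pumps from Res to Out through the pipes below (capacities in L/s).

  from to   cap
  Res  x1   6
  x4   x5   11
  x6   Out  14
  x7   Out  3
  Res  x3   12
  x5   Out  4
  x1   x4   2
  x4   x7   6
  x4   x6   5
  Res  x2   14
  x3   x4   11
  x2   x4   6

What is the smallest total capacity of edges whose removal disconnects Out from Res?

12

Augment Res→x1→x4→x5→Out: bottleneck 2, flow now 2.
Augment Res→x2→x4→x5→Out: bottleneck 2, flow now 4.
Augment Res→x2→x4→x6→Out: bottleneck 4, flow now 8.
Augment Res→x3→x4→x6→Out: bottleneck 1, flow now 9.
Augment Res→x3→x4→x7→Out: bottleneck 3, flow now 12.
No augmenting path remains; maximum flow = 12.
By max-flow min-cut, the minimum cut capacity equals the max flow.
In the residual graph, reachable from Res: {Res, x1, x2, x3, x4, x5, x7}.
Min-cut edges: x4→x6 (5), x5→Out (4), x7→Out (3); capacity 5 + 4 + 3 = 12.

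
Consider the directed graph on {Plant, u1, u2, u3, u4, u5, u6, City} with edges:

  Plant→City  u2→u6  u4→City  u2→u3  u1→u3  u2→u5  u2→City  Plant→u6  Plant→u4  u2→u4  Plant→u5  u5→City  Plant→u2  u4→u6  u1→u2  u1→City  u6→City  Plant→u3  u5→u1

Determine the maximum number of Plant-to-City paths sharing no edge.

5

Assign every edge capacity 1; by Menger, the answer equals the max flow.
Path Plant→City (+1); total 1.
Path Plant→u2→City (+1); total 2.
Path Plant→u4→City (+1); total 3.
Path Plant→u5→City (+1); total 4.
Path Plant→u6→City (+1); total 5.
No residual Plant→City path; max flow = 5.
Certifying cut of size 5: {Plant→City, Plant→u2, Plant→u4, Plant→u5, Plant→u6}.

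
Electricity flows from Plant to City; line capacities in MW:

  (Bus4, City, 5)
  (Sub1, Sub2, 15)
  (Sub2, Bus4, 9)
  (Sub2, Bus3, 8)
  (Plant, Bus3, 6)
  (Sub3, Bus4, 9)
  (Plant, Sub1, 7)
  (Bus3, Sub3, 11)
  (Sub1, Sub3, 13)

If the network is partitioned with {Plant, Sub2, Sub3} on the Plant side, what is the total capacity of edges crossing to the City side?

Edges leaving {Plant, Sub2, Sub3}: Plant→Bus3 (6), Plant→Sub1 (7), Sub2→Bus3 (8), Sub2→Bus4 (9), Sub3→Bus4 (9).
Cut capacity = 6 + 7 + 8 + 9 + 9 = 39.

39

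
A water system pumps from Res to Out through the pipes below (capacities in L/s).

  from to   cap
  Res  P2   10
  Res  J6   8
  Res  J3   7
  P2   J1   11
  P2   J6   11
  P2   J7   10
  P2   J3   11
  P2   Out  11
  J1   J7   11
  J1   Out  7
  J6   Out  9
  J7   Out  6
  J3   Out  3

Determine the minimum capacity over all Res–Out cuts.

Augment Res→P2→Out: bottleneck 10, flow now 10.
Augment Res→J6→Out: bottleneck 8, flow now 18.
Augment Res→J3→Out: bottleneck 3, flow now 21.
No augmenting path remains; maximum flow = 21.
By max-flow min-cut, the minimum cut capacity equals the max flow.
In the residual graph, reachable from Res: {Res, J3}.
Min-cut edges: Res→P2 (10), Res→J6 (8), J3→Out (3); capacity 10 + 8 + 3 = 21.

21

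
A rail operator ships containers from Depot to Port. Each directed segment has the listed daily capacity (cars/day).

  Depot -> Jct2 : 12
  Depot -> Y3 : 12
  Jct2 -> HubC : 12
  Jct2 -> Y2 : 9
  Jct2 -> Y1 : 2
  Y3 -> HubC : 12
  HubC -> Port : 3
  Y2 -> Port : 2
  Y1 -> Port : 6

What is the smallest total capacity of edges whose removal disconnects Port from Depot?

7

Augment Depot→Jct2→HubC→Port: bottleneck 3, flow now 3.
Augment Depot→Jct2→Y2→Port: bottleneck 2, flow now 5.
Augment Depot→Jct2→Y1→Port: bottleneck 2, flow now 7.
No augmenting path remains; maximum flow = 7.
By max-flow min-cut, the minimum cut capacity equals the max flow.
In the residual graph, reachable from Depot: {Depot, Jct2, Y3, HubC, Y2}.
Min-cut edges: Jct2→Y1 (2), HubC→Port (3), Y2→Port (2); capacity 2 + 3 + 2 = 7.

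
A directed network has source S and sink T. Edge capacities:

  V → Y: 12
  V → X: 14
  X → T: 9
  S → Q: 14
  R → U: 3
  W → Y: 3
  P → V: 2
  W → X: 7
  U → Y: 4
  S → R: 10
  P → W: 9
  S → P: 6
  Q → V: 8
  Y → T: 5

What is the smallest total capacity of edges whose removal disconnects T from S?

14

Augment S→P→V→X→T: bottleneck 2, flow now 2.
Augment S→P→W→X→T: bottleneck 4, flow now 6.
Augment S→Q→V→X→T: bottleneck 3, flow now 9.
Augment S→Q→V→Y→T: bottleneck 5, flow now 14.
No augmenting path remains; maximum flow = 14.
By max-flow min-cut, the minimum cut capacity equals the max flow.
In the residual graph, reachable from S: {S, P, Q, R, U, V, W, X, Y}.
Min-cut edges: X→T (9), Y→T (5); capacity 9 + 5 = 14.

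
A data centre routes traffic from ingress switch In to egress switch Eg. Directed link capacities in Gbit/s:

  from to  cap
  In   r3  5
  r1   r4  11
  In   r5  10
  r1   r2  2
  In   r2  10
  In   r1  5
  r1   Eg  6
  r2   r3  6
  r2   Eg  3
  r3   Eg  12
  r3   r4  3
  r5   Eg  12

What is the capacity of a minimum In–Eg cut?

Augment In→r1→Eg: bottleneck 5, flow now 5.
Augment In→r2→Eg: bottleneck 3, flow now 8.
Augment In→r3→Eg: bottleneck 5, flow now 13.
Augment In→r5→Eg: bottleneck 10, flow now 23.
Augment In→r2→r3→Eg: bottleneck 6, flow now 29.
No augmenting path remains; maximum flow = 29.
By max-flow min-cut, the minimum cut capacity equals the max flow.
In the residual graph, reachable from In: {In, r2}.
Min-cut edges: In→r1 (5), In→r3 (5), In→r5 (10), r2→r3 (6), r2→Eg (3); capacity 5 + 5 + 10 + 6 + 3 = 29.

29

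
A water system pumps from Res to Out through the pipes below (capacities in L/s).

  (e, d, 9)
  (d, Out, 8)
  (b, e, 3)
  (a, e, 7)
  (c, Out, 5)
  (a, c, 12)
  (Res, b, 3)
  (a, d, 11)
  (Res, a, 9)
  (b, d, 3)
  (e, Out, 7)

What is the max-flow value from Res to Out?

Augment Res→a→c→Out: bottleneck 5, flow now 5.
Augment Res→a→d→Out: bottleneck 4, flow now 9.
Augment Res→b→d→Out: bottleneck 3, flow now 12.
No augmenting path remains; maximum flow = 12.
In the residual graph, reachable from Res: {Res}.
Min-cut edges: Res→a (9), Res→b (3); capacity 9 + 3 = 12.
This cut is saturated, so no flow can exceed 12.

12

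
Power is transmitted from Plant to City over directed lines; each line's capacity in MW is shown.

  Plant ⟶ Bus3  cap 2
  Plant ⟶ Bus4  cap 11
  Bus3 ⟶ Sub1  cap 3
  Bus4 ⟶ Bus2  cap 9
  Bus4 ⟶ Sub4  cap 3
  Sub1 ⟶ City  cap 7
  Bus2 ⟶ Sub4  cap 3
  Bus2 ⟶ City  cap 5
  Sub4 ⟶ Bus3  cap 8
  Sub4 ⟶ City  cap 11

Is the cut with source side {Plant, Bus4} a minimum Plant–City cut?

No — its capacity is 14, but the minimum cut has capacity 13.

Given cut capacity: 2 + 9 + 3 = 14.
Augment Plant→Bus3→Sub1→City: bottleneck 2, flow now 2.
Augment Plant→Bus4→Bus2→City: bottleneck 5, flow now 7.
Augment Plant→Bus4→Sub4→City: bottleneck 3, flow now 10.
Augment Plant→Bus4→Bus2→Sub4→City: bottleneck 3, flow now 13.
No augmenting path remains; maximum flow = 13.
In the residual graph, reachable from Plant: {Plant}.
Min-cut edges: Plant→Bus3 (2), Plant→Bus4 (11); capacity 2 + 11 = 13.
Cut capacity 14 exceeds the max flow 13, so it is not minimum.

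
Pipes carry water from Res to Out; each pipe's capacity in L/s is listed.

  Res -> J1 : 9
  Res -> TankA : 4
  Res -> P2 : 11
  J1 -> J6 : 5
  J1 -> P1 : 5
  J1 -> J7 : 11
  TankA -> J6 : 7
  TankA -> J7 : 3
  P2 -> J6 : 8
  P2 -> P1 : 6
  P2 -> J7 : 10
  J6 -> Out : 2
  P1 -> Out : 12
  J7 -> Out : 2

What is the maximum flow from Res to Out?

Augment Res→J1→J6→Out: bottleneck 2, flow now 2.
Augment Res→J1→P1→Out: bottleneck 5, flow now 7.
Augment Res→J1→J7→Out: bottleneck 2, flow now 9.
Augment Res→P2→P1→Out: bottleneck 6, flow now 15.
No augmenting path remains; maximum flow = 15.
In the residual graph, reachable from Res: {Res, J1, TankA, P2, J6, J7}.
Min-cut edges: J1→P1 (5), P2→P1 (6), J6→Out (2), J7→Out (2); capacity 5 + 6 + 2 + 2 = 15.
This cut is saturated, so no flow can exceed 15.

15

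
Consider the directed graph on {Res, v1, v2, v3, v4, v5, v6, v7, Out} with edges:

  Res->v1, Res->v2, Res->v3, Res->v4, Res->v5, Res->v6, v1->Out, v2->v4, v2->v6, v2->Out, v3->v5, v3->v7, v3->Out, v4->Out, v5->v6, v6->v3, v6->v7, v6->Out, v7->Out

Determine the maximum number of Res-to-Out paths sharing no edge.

Assign every edge capacity 1; by Menger, the answer equals the max flow.
Path Res→v1→Out (+1); total 1.
Path Res→v2→Out (+1); total 2.
Path Res→v3→Out (+1); total 3.
Path Res→v4→Out (+1); total 4.
Path Res→v6→Out (+1); total 5.
Path Res→v5→v6→v7→Out (+1); total 6.
No residual Res→Out path; max flow = 6.
Certifying cut of size 6: {Res→v1, Res→v2, Res→v3, Res→v4, Res→v5, Res→v6}.

6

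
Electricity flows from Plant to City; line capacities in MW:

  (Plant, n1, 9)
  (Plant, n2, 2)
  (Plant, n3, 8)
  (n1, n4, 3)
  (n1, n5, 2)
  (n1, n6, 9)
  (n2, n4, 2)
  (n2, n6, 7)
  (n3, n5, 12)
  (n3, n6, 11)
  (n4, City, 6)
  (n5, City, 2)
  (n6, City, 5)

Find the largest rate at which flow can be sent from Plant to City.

12

Augment Plant→n1→n4→City: bottleneck 3, flow now 3.
Augment Plant→n1→n5→City: bottleneck 2, flow now 5.
Augment Plant→n1→n6→City: bottleneck 4, flow now 9.
Augment Plant→n2→n4→City: bottleneck 2, flow now 11.
Augment Plant→n3→n6→City: bottleneck 1, flow now 12.
No augmenting path remains; maximum flow = 12.
In the residual graph, reachable from Plant: {Plant, n1, n3, n5, n6}.
Min-cut edges: Plant→n2 (2), n1→n4 (3), n5→City (2), n6→City (5); capacity 2 + 3 + 2 + 5 = 12.
This cut is saturated, so no flow can exceed 12.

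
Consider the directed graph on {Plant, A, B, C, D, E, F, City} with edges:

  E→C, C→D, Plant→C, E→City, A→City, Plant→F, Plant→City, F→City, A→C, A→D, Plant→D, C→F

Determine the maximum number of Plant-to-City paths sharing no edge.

Assign every edge capacity 1; by Menger, the answer equals the max flow.
Path Plant→City (+1); total 1.
Path Plant→F→City (+1); total 2.
No residual Plant→City path; max flow = 2.
Certifying cut of size 2: {F→City, Plant→City}.

2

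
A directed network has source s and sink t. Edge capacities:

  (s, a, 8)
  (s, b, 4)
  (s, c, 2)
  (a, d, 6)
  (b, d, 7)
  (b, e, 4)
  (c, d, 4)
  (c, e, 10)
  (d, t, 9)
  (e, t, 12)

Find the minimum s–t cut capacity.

Augment s→a→d→t: bottleneck 6, flow now 6.
Augment s→b→d→t: bottleneck 3, flow now 9.
Augment s→b→e→t: bottleneck 1, flow now 10.
Augment s→c→e→t: bottleneck 2, flow now 12.
No augmenting path remains; maximum flow = 12.
By max-flow min-cut, the minimum cut capacity equals the max flow.
In the residual graph, reachable from s: {s, a}.
Min-cut edges: s→b (4), s→c (2), a→d (6); capacity 4 + 2 + 6 = 12.

12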